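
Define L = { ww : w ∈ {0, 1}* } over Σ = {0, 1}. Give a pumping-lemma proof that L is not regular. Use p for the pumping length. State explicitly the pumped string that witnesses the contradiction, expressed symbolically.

0^{p+k} 1^p 0^p 1^p

Suppose for contradiction that L is regular, and let p be the pumping length.
Take w = 0^p 1^p 0^p 1^p = uu where u = 0^p1^p; then w ∈ L and |w| = 4p ≥ p.
Write w = xyz as guaranteed by the lemma, with |xy| ≤ p and |y| > 0.
Because |xy| ≤ p and w begins with p copies of 0, we have y = 0^k with 1 ≤ k ≤ p.
Pump with i = 2: xy^2z = 0^{p+k} 1^p 0^p 1^p, of length 4p+k. Suppose this equals vv. The string starts with 0 and ends with 1, so v does too; thus the boundary between the two copies of v is a 1→0 transition. There is exactly one such transition, at position 2p+k, so |v| = 2p+k and |vv| = 4p+2k ≠ 4p+k since k ≥ 1. So xy^2z ∉ L.
This contradicts the pumping lemma, so L is not regular.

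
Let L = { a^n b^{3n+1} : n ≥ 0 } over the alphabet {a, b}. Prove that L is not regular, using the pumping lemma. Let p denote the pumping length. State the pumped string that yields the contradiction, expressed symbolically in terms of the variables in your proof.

Assume L is regular; let p be its pumping constant.
Let w = a^p b^{3p+1} ∈ L; note |w| = 4p+1 ≥ p.
The pumping lemma gives a decomposition w = xyz where |xy| ≤ p and y is nonempty.
The first p characters of w are a's, so xy (and hence y) consists only of a's. Write y = a^k, 1 ≤ k ≤ p.
Pump with i = 2: xy^2z = a^{p+k} b^{3p+1}. For this to lie in L we would need 3p+1 = 3(p+k)+1, which forces k = 0. But k ≥ 1, so xy^2z ∉ L.
This is a contradiction; hence L is not regular.

a^{p+k} b^{3p+1}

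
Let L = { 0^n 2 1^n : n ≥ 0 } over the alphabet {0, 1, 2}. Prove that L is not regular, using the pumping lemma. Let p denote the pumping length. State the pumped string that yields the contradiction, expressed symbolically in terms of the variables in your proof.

0^{p+k} 2 1^p

Assume L is regular; let p be its pumping constant.
Take w = 0^p 2 1^p ∈ L with |w| = 2p+1 ≥ p.
Write w = xyz as guaranteed by the lemma, with |xy| ≤ p and |y| > 0.
Since the first p symbols of w are all 0's and |xy| ≤ p, y lies entirely in the leading 0-block: y = 0^k for some k with 1 ≤ k ≤ p.
Pump with i = 2: xy^2z = 0^{p+k} 2 1^p, which would require p+k = p. But k ≥ 1, so xy^2z ∉ L.
Contradiction. Therefore L is not regular.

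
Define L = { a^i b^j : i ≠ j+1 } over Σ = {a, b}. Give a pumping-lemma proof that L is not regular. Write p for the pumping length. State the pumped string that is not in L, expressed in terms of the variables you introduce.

a^{p+p!} b^{p+p!-1}

Suppose for contradiction that L is regular, and let p be the pumping length.
Choose w = a^p b^{p+p!-1}. Since p ≠ (p+p!-1)+1 = p+p!, w ∈ L; and |w| ≥ p.
Write w = xyz as guaranteed by the lemma, with |xy| ≤ p and |y| > 0.
The first p characters of w are a's, so xy (and hence y) consists only of a's. Write y = a^k, 1 ≤ k ≤ p.
Since 1 ≤ k ≤ p, k divides p!; set t = 1 + p!/k. Then xy^t z has p + (p!/k)·k = p + p! copies of a. Now the a-count is p+p! and (b-count)+1 = (p+p!-1)+1 = p+p!, so i ≠ j+1 fails. So xy^t z = a^{p+p!} b^{p+p!-1} ∉ L.
This contradicts the pumping lemma, so L is not regular.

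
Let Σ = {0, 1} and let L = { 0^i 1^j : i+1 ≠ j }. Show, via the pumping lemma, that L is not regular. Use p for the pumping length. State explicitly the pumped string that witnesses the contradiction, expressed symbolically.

Suppose for contradiction that L is regular, and let p be the pumping length.
Choose w = 0^p 1^{p+p!+1}. Since p ≠ (p+p!+1)-1 = p+p!, w ∈ L; and |w| ≥ p.
By the pumping lemma, w = xyz with |xy| ≤ p and |y| > 0.
The first p characters of w are 0's, so xy (and hence y) consists only of 0's. Write y = 0^k, 1 ≤ k ≤ p.
Since 1 ≤ k ≤ p, k divides p!; set t = 1 + p!/k. Then xy^t z has p + (p!/k)·k = p + p! copies of 0. Now the 0-count is p+p! and (1-count)-1 = (p+p!+1)-1 = p+p!, so i+1 ≠ j fails. So xy^t z = 0^{p+p!} 1^{p+p!+1} ∉ L.
This contradicts the pumping lemma, so L is not regular.

0^{p+p!} 1^{p+p!+1}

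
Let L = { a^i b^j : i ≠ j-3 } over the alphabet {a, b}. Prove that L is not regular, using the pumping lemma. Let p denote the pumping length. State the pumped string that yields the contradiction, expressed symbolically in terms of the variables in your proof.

a^{p+p!} b^{p+p!+3}

Suppose for contradiction that L is regular, and let p be the pumping length.
Choose w = a^p b^{p+p!+3}. Since p ≠ (p+p!+3)-3 = p+p!, w ∈ L; and |w| ≥ p.
The pumping lemma gives a decomposition w = xyz where |xy| ≤ p and |y| > 0.
Since the first p symbols of w are all a's and |xy| ≤ p, y lies entirely in the leading a-block: y = a^k for some k with 1 ≤ k ≤ p.
Since 1 ≤ k ≤ p, k divides p!; set t = 1 + p!/k. Then xy^t z has p + (p!/k)·k = p + p! copies of a. Now the a-count is p+p! and (b-count)-3 = (p+p!+3)-3 = p+p!, so i ≠ j-3 fails. So xy^t z = a^{p+p!} b^{p+p!+3} ∉ L.
Contradiction. Therefore L is not regular.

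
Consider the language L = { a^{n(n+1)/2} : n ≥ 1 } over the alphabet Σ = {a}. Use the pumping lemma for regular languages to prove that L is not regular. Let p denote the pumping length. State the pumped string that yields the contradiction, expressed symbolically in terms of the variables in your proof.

a^{p(p+1)/2+k}

Toward a contradiction, assume L is regular with pumping length p.
Take w = a^{p(p+1)/2} ∈ L with |w| = p(p+1)/2 ≥ p.
The pumping lemma gives a decomposition w = xyz where |xy| ≤ p and |y| > 0.
Then y = a^k for some k with 1 ≤ k ≤ p.
Pump with i = 2: xy^2z = a^{p(p+1)/2+k}. Since 1 ≤ k ≤ p, p(p+1)/2 < p(p+1)/2+k ≤ p(p+1)/2+p < (p+1)(p+2)/2, so p(p+1)/2+k is strictly between consecutive triangular numbers. So xy^2z ∉ L.
Contradiction. Therefore L is not regular.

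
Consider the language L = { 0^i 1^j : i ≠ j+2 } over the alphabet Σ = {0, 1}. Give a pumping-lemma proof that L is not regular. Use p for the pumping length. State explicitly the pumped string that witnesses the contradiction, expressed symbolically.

Toward a contradiction, assume L is regular with pumping length p.
Choose w = 0^p 1^{p+p!-2}. Since p ≠ (p+p!-2)+2 = p+p!, w ∈ L; and |w| ≥ p.
Write w = xyz as guaranteed by the lemma, with |xy| ≤ p and |y| > 0.
The first p characters of w are 0's, so xy (and hence y) consists only of 0's. Write y = 0^k, 1 ≤ k ≤ p.
Since 1 ≤ k ≤ p, k divides p!; set t = 1 + p!/k. Then xy^t z has p + (p!/k)·k = p + p! copies of 0. Now the 0-count is p+p! and (1-count)+2 = (p+p!-2)+2 = p+p!, so i ≠ j+2 fails. So xy^t z = 0^{p+p!} 1^{p+p!-2} ∉ L.
This is a contradiction; hence L is not regular.

0^{p+p!} 1^{p+p!-2}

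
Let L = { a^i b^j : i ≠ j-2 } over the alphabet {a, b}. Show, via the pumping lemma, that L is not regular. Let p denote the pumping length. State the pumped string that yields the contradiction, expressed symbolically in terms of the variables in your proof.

a^{p+p!} b^{p+p!+2}

Assume L is regular. Let p be the pumping length given by the pumping lemma.
Choose w = a^p b^{p+p!+2}. Since p ≠ (p+p!+2)-2 = p+p!, w ∈ L; and |w| ≥ p.
The pumping lemma gives a decomposition w = xyz where |xy| ≤ p and y is nonempty.
The first p characters of w are a's, so xy (and hence y) consists only of a's. Write y = a^k, 1 ≤ k ≤ p.
Since 1 ≤ k ≤ p, k divides p!; set t = 1 + p!/k. Then xy^t z has p + (p!/k)·k = p + p! copies of a. Now the a-count is p+p! and (b-count)-2 = (p+p!+2)-2 = p+p!, so i ≠ j-2 fails. So xy^t z = a^{p+p!} b^{p+p!+2} ∉ L.
This is a contradiction; hence L is not regular.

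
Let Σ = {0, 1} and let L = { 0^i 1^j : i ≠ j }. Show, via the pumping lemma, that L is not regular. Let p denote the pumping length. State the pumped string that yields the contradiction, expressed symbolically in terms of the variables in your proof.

0^{p+p!} 1^{p+p!}

Assume L is regular; let p be its pumping constant.
Choose w = 0^p 1^{p+p!}. Since p ≠ p+p!, w ∈ L; and |w| ≥ p.
Write w = xyz as guaranteed by the lemma, with |xy| ≤ p and |y| ≥ 1.
The first p characters of w are 0's, so xy (and hence y) consists only of 0's. Write y = 0^k, 1 ≤ k ≤ p.
Since 1 ≤ k ≤ p, k divides p!; set t = 1 + p!/k. Then xy^t z has p + (p!/k)·k = p + p! copies of 0. Now the 0-count equals the 1-count, so i ≠ j fails. So xy^t z = 0^{p+p!} 1^{p+p!} ∉ L.
This is a contradiction; hence L is not regular.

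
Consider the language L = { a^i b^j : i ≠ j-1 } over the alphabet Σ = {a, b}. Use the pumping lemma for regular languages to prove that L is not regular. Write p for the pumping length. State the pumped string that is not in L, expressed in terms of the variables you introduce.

a^{p+p!} b^{p+p!+1}

Assume L is regular. Let p be the pumping length given by the pumping lemma.
Choose w = a^p b^{p+p!+1}. Since p ≠ (p+p!+1)-1 = p+p!, w ∈ L; and |w| ≥ p.
Write w = xyz as guaranteed by the lemma, with |xy| ≤ p and y is nonempty.
Since the first p symbols of w are all a's and |xy| ≤ p, y lies entirely in the leading a-block: y = a^k for some k with 1 ≤ k ≤ p.
Since 1 ≤ k ≤ p, k divides p!; set t = 1 + p!/k. Then xy^t z has p + (p!/k)·k = p + p! copies of a. Now the a-count is p+p! and (b-count)-1 = (p+p!+1)-1 = p+p!, so i ≠ j-1 fails. So xy^t z = a^{p+p!} b^{p+p!+1} ∉ L.
Contradiction. Therefore L is not regular.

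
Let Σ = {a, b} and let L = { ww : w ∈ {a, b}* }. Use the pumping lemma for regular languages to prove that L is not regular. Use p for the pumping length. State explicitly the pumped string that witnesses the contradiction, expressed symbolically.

Assume L is regular. Let p be the pumping length given by the pumping lemma.
Take w = a^p b^p a^p b^p = uu where u = a^pb^p; then w ∈ L and |w| = 4p ≥ p.
The pumping lemma gives a decomposition w = xyz where |xy| ≤ p and y is nonempty.
Because |xy| ≤ p and w begins with p copies of a, we have y = a^k with 1 ≤ k ≤ p.
Pump with i = 2: xy^2z = a^{p+k} b^p a^p b^p, of length 4p+k. Suppose this equals vv. The string starts with a and ends with b, so v does too; thus the boundary between the two copies of v is a b→a transition. There is exactly one such transition, at position 2p+k, so |v| = 2p+k and |vv| = 4p+2k ≠ 4p+k since k ≥ 1. So xy^2z ∉ L.
Contradiction. Therefore L is not regular.

a^{p+k} b^p a^p b^p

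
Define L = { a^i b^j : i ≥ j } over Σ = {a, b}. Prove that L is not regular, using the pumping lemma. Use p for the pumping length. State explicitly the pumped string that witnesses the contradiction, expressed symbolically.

Assume L is regular; let p be its pumping constant.
Choose w = a^p b^p ∈ L, with |w| = 2p ≥ p.
Write w = xyz as guaranteed by the lemma, with |xy| ≤ p and |y| ≥ 1.
Because |xy| ≤ p and w begins with p copies of a, we have y = a^k with 1 ≤ k ≤ p.
Consider xy^0z = xz = a^{p-k} b^p. Since k ≥ 1, the a-count p-k is less than p, so i ≥ j fails; thus xz ∉ L.
Contradiction. Therefore L is not regular.

a^{p-k} b^p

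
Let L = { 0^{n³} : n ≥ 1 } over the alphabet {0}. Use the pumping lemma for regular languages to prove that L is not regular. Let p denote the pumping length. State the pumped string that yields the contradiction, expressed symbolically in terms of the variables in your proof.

Assume L is regular; let p be its pumping constant.
Take w = 0^{p³} ∈ L with |w| = p³ ≥ p.
By the pumping lemma, w = xyz with |xy| ≤ p and |y| > 0.
Then y = 0^k for some k with 1 ≤ k ≤ p.
Pump with i = 2: xy^2z = 0^{p³+k}. Since 1 ≤ k ≤ p, p³ < p³+k ≤ p³+p < p³+3p²+3p+1 = (p+1)³, so p³+k is not a perfect cube. So xy^2z ∉ L.
This is a contradiction; hence L is not regular.

0^{p³+k}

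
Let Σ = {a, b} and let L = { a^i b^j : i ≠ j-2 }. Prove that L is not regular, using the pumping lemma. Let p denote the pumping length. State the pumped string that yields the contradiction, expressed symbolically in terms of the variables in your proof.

Assume L is regular. Let p be the pumping length given by the pumping lemma.
Choose w = a^p b^{p+p!+2}. Since p ≠ (p+p!+2)-2 = p+p!, w ∈ L; and |w| ≥ p.
The pumping lemma gives a decomposition w = xyz where |xy| ≤ p and y is nonempty.
Since the first p symbols of w are all a's and |xy| ≤ p, y lies entirely in the leading a-block: y = a^k for some k with 1 ≤ k ≤ p.
Since 1 ≤ k ≤ p, k divides p!; set t = 1 + p!/k. Then xy^t z has p + (p!/k)·k = p + p! copies of a. Now the a-count is p+p! and (b-count)-2 = (p+p!+2)-2 = p+p!, so i ≠ j-2 fails. So xy^t z = a^{p+p!} b^{p+p!+2} ∉ L.
Contradiction. Therefore L is not regular.

a^{p+p!} b^{p+p!+2}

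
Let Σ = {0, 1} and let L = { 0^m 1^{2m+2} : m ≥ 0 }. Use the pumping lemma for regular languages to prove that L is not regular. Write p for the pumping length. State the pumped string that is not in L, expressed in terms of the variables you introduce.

0^{p+k} 1^{2p+2}

Toward a contradiction, assume L is regular with pumping length p.
Choose w = 0^p 1^{2p+2}, which is in L with |w| = 3p+2 ≥ p.
Write w = xyz as guaranteed by the lemma, with |xy| ≤ p and y is nonempty.
Because |xy| ≤ p and w begins with p copies of 0, we have y = 0^k with 1 ≤ k ≤ p.
Pump with i = 2: xy^2z = 0^{p+k} 1^{2p+2}. For this to lie in L we would need 2p+2 = 2(p+k)+2, which forces k = 0. But k ≥ 1, so xy^2z ∉ L.
Contradiction. Therefore L is not regular.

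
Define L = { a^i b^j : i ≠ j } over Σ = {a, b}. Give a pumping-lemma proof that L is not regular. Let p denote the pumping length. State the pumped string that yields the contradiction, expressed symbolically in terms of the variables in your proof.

a^{p+p!} b^{p+p!}

Assume L is regular; let p be its pumping constant.
Choose w = a^p b^{p+p!}. Since p ≠ p+p!, w ∈ L; and |w| ≥ p.
Write w = xyz as guaranteed by the lemma, with |xy| ≤ p and |y| > 0.
The first p characters of w are a's, so xy (and hence y) consists only of a's. Write y = a^k, 1 ≤ k ≤ p.
Since 1 ≤ k ≤ p, k divides p!; set t = 1 + p!/k. Then xy^t z has p + (p!/k)·k = p + p! copies of a. Now the a-count equals the b-count, so i ≠ j fails. So xy^t z = a^{p+p!} b^{p+p!} ∉ L.
This contradicts the pumping lemma, so L is not regular.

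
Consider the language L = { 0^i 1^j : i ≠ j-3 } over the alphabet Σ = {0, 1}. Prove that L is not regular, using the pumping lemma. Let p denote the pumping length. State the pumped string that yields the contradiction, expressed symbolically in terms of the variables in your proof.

0^{p+p!} 1^{p+p!+3}

Toward a contradiction, assume L is regular with pumping length p.
Choose w = 0^p 1^{p+p!+3}. Since p ≠ (p+p!+3)-3 = p+p!, w ∈ L; and |w| ≥ p.
The pumping lemma gives a decomposition w = xyz where |xy| ≤ p and y is nonempty.
Because |xy| ≤ p and w begins with p copies of 0, we have y = 0^k with 1 ≤ k ≤ p.
Since 1 ≤ k ≤ p, k divides p!; set t = 1 + p!/k. Then xy^t z has p + (p!/k)·k = p + p! copies of 0. Now the 0-count is p+p! and (1-count)-3 = (p+p!+3)-3 = p+p!, so i ≠ j-3 fails. So xy^t z = 0^{p+p!} 1^{p+p!+3} ∉ L.
This contradicts the pumping lemma, so L is not regular.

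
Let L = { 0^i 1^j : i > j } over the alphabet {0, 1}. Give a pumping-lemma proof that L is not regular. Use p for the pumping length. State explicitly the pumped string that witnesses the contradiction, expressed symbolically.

Assume L is regular. Let p be the pumping length given by the pumping lemma.
Choose w = 0^{p+1} 1^p ∈ L, with |w| = 2p+1 ≥ p.
By the pumping lemma, w = xyz with |xy| ≤ p and |y| ≥ 1.
Since the first p symbols of w are all 0's and |xy| ≤ p, y lies entirely in the leading 0-block: y = 0^k for some k with 1 ≤ k ≤ p.
Consider xy^0z = xz = 0^{p+1-k} 1^p. Since k ≥ 1, the 0-count p+1-k is at most p, so i > j fails; thus xz ∉ L.
This contradicts the pumping lemma, so L is not regular.

0^{p+1-k} 1^p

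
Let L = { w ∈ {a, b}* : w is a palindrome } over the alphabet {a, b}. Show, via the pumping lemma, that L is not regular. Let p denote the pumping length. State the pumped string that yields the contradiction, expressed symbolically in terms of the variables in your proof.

Toward a contradiction, assume L is regular with pumping length p.
Take w = a^p b a^p, a palindrome of length 2p+1 ≥ p.
Write w = xyz as guaranteed by the lemma, with |xy| ≤ p and y is nonempty.
The first p characters of w are a's, so xy (and hence y) consists only of a's. Write y = a^k, 1 ≤ k ≤ p.
Pump with i = 2: xy^2z = a^{p+k} b a^p. Its reverse is a^p b a^{p+k}, which differs from xy^2z since k ≥ 1. So xy^2z is not a palindrome and xy^2z ∉ L.
Contradiction. Therefore L is not regular.

a^{p+k} b a^p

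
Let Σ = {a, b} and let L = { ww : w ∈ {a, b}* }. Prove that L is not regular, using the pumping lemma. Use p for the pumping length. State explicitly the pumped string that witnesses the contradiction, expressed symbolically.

a^{p+k} b^p a^p b^p

Suppose for contradiction that L is regular, and let p be the pumping length.
Take w = a^p b^p a^p b^p = uu where u = a^pb^p; then w ∈ L and |w| = 4p ≥ p.
By the pumping lemma, w = xyz with |xy| ≤ p and y is nonempty.
Because |xy| ≤ p and w begins with p copies of a, we have y = a^k with 1 ≤ k ≤ p.
Pump with i = 2: xy^2z = a^{p+k} b^p a^p b^p, of length 4p+k. Suppose this equals vv. The string starts with a and ends with b, so v does too; thus the boundary between the two copies of v is a b→a transition. There is exactly one such transition, at position 2p+k, so |v| = 2p+k and |vv| = 4p+2k ≠ 4p+k since k ≥ 1. So xy^2z ∉ L.
Contradiction. Therefore L is not regular.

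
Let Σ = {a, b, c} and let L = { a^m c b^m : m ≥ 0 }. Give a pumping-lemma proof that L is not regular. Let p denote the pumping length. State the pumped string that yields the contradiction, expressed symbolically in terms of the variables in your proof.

a^{p+k} c b^p

Assume L is regular. Let p be the pumping length given by the pumping lemma.
Take w = a^p c b^p ∈ L with |w| = 2p+1 ≥ p.
By the pumping lemma, w = xyz with |xy| ≤ p and y is nonempty.
Because |xy| ≤ p and w begins with p copies of a, we have y = a^k with 1 ≤ k ≤ p.
Pump with i = 2: xy^2z = a^{p+k} c b^p, which would require p+k = p. But k ≥ 1, so xy^2z ∉ L.
This contradicts the pumping lemma, so L is not regular.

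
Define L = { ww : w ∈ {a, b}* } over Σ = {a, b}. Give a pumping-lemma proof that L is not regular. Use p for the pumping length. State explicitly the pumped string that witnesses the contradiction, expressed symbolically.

a^{p+k} b^p a^p b^p

Assume L is regular. Let p be the pumping length given by the pumping lemma.
Take w = a^p b^p a^p b^p = uu where u = a^pb^p; then w ∈ L and |w| = 4p ≥ p.
Write w = xyz as guaranteed by the lemma, with |xy| ≤ p and |y| ≥ 1.
Because |xy| ≤ p and w begins with p copies of a, we have y = a^k with 1 ≤ k ≤ p.
Pump with i = 2: xy^2z = a^{p+k} b^p a^p b^p, of length 4p+k. Suppose this equals vv. The string starts with a and ends with b, so v does too; thus the boundary between the two copies of v is a b→a transition. There is exactly one such transition, at position 2p+k, so |v| = 2p+k and |vv| = 4p+2k ≠ 4p+k since k ≥ 1. So xy^2z ∉ L.
Contradiction. Therefore L is not regular.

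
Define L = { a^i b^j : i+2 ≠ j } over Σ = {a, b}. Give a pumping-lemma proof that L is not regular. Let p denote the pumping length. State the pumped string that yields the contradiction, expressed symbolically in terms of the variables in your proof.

a^{p+p!} b^{p+p!+2}

Suppose for contradiction that L is regular, and let p be the pumping length.
Choose w = a^p b^{p+p!+2}. Since p ≠ (p+p!+2)-2 = p+p!, w ∈ L; and |w| ≥ p.
By the pumping lemma, w = xyz with |xy| ≤ p and y is nonempty.
Since the first p symbols of w are all a's and |xy| ≤ p, y lies entirely in the leading a-block: y = a^k for some k with 1 ≤ k ≤ p.
Since 1 ≤ k ≤ p, k divides p!; set t = 1 + p!/k. Then xy^t z has p + (p!/k)·k = p + p! copies of a. Now the a-count is p+p! and (b-count)-2 = (p+p!+2)-2 = p+p!, so i+2 ≠ j fails. So xy^t z = a^{p+p!} b^{p+p!+2} ∉ L.
Contradiction. Therefore L is not regular.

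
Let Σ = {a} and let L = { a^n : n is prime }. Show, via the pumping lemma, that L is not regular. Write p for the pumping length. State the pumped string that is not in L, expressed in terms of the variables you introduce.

a^{q(1+k)}

Assume L is regular. Let p be the pumping length given by the pumping lemma.
Let q be a prime with q ≥ p+2 (infinitely many primes exist), and take w = a^q ∈ L with |w| = q ≥ p.
By the pumping lemma, w = xyz with |xy| ≤ p and y is nonempty.
Then y = a^k for some k with 1 ≤ k ≤ p.
Since 1 ≤ k ≤ p, |xz| = q-k. Pump with i = q+1: |xy^{q+1}z| = (q-k)+(q+1)k = q+qk = q(1+k), which is composite (both factors ≥ 2). So xy^{q+1}z = a^{q(1+k)} ∉ L.
This contradicts the pumping lemma, so L is not regular.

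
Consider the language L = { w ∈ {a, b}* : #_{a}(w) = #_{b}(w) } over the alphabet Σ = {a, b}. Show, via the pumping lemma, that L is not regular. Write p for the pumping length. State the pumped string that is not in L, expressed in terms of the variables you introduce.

Assume L is regular. Let p be the pumping length given by the pumping lemma.
Choose w = a^p b^p ∈ L with |w| = 2p ≥ p.
By the pumping lemma, w = xyz with |xy| ≤ p and |y| ≥ 1.
The first p characters of w are a's, so xy (and hence y) consists only of a's. Write y = a^k, 1 ≤ k ≤ p.
Pump with i = 2: xy^2z = a^{p+k} b^p has p+k occurrences of a but only p of b. Since k ≥ 1 the counts differ, so xy^2z ∉ L.
This is a contradiction; hence L is not regular.

a^{p+k} b^p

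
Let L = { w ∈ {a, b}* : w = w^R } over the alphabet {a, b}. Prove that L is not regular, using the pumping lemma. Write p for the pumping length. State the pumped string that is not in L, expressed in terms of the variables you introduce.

a^{p+k} b a^p

Assume L is regular. Let p be the pumping length given by the pumping lemma.
Take w = a^p b a^p, a palindrome of length 2p+1 ≥ p.
The pumping lemma gives a decomposition w = xyz where |xy| ≤ p and |y| ≥ 1.
The first p characters of w are a's, so xy (and hence y) consists only of a's. Write y = a^k, 1 ≤ k ≤ p.
Pump with i = 2: xy^2z = a^{p+k} b a^p. Its reverse is a^p b a^{p+k}, which differs from xy^2z since k ≥ 1. So xy^2z is not a palindrome and xy^2z ∉ L.
This is a contradiction; hence L is not regular.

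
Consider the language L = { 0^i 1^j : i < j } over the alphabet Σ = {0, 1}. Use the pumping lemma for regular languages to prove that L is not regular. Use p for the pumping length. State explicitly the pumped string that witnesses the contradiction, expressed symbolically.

Assume L is regular. Let p be the pumping length given by the pumping lemma.
Choose w = 0^p 1^{p+1} ∈ L, with |w| = 2p+1 ≥ p.
Write w = xyz as guaranteed by the lemma, with |xy| ≤ p and |y| ≥ 1.
Because |xy| ≤ p and w begins with p copies of 0, we have y = 0^k with 1 ≤ k ≤ p.
Consider xy^2z = 0^{p+k} 1^{p+1}. Since k ≥ 1, the 0-count p+k is at least p+1, so i < j fails; thus xy^2z ∉ L.
This is a contradiction; hence L is not regular.

0^{p+k} 1^{p+1}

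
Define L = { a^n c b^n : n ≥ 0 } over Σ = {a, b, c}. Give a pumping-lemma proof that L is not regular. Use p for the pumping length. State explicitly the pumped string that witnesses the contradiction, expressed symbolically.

a^{p+k} c b^p

Assume L is regular. Let p be the pumping length given by the pumping lemma.
Take w = a^p c b^p ∈ L with |w| = 2p+1 ≥ p.
The pumping lemma gives a decomposition w = xyz where |xy| ≤ p and |y| > 0.
The first p characters of w are a's, so xy (and hence y) consists only of a's. Write y = a^k, 1 ≤ k ≤ p.
Pump with i = 2: xy^2z = a^{p+k} c b^p, which would require p+k = p. But k ≥ 1, so xy^2z ∉ L.
This is a contradiction; hence L is not regular.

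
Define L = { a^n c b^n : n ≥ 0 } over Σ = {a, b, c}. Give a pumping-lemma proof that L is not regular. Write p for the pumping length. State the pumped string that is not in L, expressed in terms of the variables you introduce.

a^{p+k} c b^p

Assume L is regular. Let p be the pumping length given by the pumping lemma.
Take w = a^p c b^p ∈ L with |w| = 2p+1 ≥ p.
By the pumping lemma, w = xyz with |xy| ≤ p and |y| > 0.
Since the first p symbols of w are all a's and |xy| ≤ p, y lies entirely in the leading a-block: y = a^k for some k with 1 ≤ k ≤ p.
Pump with i = 2: xy^2z = a^{p+k} c b^p, which would require p+k = p. But k ≥ 1, so xy^2z ∉ L.
Contradiction. Therefore L is not regular.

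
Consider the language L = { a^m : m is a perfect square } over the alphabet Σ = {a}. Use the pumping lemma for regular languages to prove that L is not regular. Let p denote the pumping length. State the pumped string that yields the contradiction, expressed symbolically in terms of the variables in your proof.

a^{p²+k}

Assume L is regular; let p be its pumping constant.
Take w = a^{p²} ∈ L with |w| = p² ≥ p.
Write w = xyz as guaranteed by the lemma, with |xy| ≤ p and |y| ≥ 1.
Then y = a^k for some k with 1 ≤ k ≤ p.
Pump with i = 2: xy^2z = a^{p²+k}. Since 1 ≤ k ≤ p, p² < p²+k ≤ p²+p < (p+1)², so p²+k lies strictly between consecutive squares and is not a perfect square. So xy^2z ∉ L.
This is a contradiction; hence L is not regular.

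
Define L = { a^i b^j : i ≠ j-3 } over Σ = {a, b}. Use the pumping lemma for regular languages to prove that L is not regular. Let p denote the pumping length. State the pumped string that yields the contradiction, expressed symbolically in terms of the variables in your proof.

Toward a contradiction, assume L is regular with pumping length p.
Choose w = a^p b^{p+p!+3}. Since p ≠ (p+p!+3)-3 = p+p!, w ∈ L; and |w| ≥ p.
The pumping lemma gives a decomposition w = xyz where |xy| ≤ p and y is nonempty.
The first p characters of w are a's, so xy (and hence y) consists only of a's. Write y = a^k, 1 ≤ k ≤ p.
Since 1 ≤ k ≤ p, k divides p!; set t = 1 + p!/k. Then xy^t z has p + (p!/k)·k = p + p! copies of a. Now the a-count is p+p! and (b-count)-3 = (p+p!+3)-3 = p+p!, so i ≠ j-3 fails. So xy^t z = a^{p+p!} b^{p+p!+3} ∉ L.
This contradicts the pumping lemma, so L is not regular.

a^{p+p!} b^{p+p!+3}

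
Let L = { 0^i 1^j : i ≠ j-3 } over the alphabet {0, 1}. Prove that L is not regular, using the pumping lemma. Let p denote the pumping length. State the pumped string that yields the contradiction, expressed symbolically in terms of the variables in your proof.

0^{p+p!} 1^{p+p!+3}

Toward a contradiction, assume L is regular with pumping length p.
Choose w = 0^p 1^{p+p!+3}. Since p ≠ (p+p!+3)-3 = p+p!, w ∈ L; and |w| ≥ p.
By the pumping lemma, w = xyz with |xy| ≤ p and |y| ≥ 1.
Because |xy| ≤ p and w begins with p copies of 0, we have y = 0^k with 1 ≤ k ≤ p.
Since 1 ≤ k ≤ p, k divides p!; set t = 1 + p!/k. Then xy^t z has p + (p!/k)·k = p + p! copies of 0. Now the 0-count is p+p! and (1-count)-3 = (p+p!+3)-3 = p+p!, so i ≠ j-3 fails. So xy^t z = 0^{p+p!} 1^{p+p!+3} ∉ L.
This contradicts the pumping lemma, so L is not regular.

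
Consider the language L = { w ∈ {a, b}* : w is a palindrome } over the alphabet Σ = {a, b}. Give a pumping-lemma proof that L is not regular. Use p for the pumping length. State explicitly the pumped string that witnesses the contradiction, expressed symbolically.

Assume L is regular. Let p be the pumping length given by the pumping lemma.
Take w = a^p b a^p, a palindrome of length 2p+1 ≥ p.
The pumping lemma gives a decomposition w = xyz where |xy| ≤ p and |y| > 0.
Because |xy| ≤ p and w begins with p copies of a, we have y = a^k with 1 ≤ k ≤ p.
Pump with i = 2: xy^2z = a^{p+k} b a^p. Its reverse is a^p b a^{p+k}, which differs from xy^2z since k ≥ 1. So xy^2z is not a palindrome and xy^2z ∉ L.
Contradiction. Therefore L is not regular.

a^{p+k} b a^p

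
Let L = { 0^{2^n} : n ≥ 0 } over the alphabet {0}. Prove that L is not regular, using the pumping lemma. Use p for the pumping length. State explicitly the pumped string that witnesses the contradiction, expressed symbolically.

0^{2^p+k}

Assume L is regular. Let p be the pumping length given by the pumping lemma.
Take w = 0^{2^p} ∈ L with |w| = 2^p ≥ p.
The pumping lemma gives a decomposition w = xyz where |xy| ≤ p and |y| ≥ 1.
Then y = 0^k for some k with 1 ≤ k ≤ p.
Pump with i = 2: xy^2z = 0^{2^p+k}. Since 1 ≤ k ≤ p < 2^p, we have 2^p < 2^p+k < 2^{p+1}, so 2^p+k is not a power of 2. So xy^2z ∉ L.
This contradicts the pumping lemma, so L is not regular.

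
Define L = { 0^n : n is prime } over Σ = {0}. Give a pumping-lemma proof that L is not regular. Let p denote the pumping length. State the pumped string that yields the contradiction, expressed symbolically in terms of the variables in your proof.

0^{q(1+k)}

Suppose for contradiction that L is regular, and let p be the pumping length.
Let q be a prime with q ≥ p+2 (infinitely many primes exist), and take w = 0^q ∈ L with |w| = q ≥ p.
Write w = xyz as guaranteed by the lemma, with |xy| ≤ p and |y| > 0.
Then y = 0^k for some k with 1 ≤ k ≤ p.
Since 1 ≤ k ≤ p, |xz| = q-k. Pump with i = q+1: |xy^{q+1}z| = (q-k)+(q+1)k = q+qk = q(1+k), which is composite (both factors ≥ 2). So xy^{q+1}z = 0^{q(1+k)} ∉ L.
Contradiction. Therefore L is not regular.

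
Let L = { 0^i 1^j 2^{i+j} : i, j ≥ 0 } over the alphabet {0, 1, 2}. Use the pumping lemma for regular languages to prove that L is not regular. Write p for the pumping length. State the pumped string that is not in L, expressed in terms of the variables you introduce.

0^{p+k} 1^p 2^{2p}

Assume L is regular. Let p be the pumping length given by the pumping lemma.
Take w = 0^p 1^p 2^{2p} ∈ L (with i=j=p, i+j=2p), |w| = 4p ≥ p.
The pumping lemma gives a decomposition w = xyz where |xy| ≤ p and |y| > 0.
Since the first p symbols of w are all 0's and |xy| ≤ p, y lies entirely in the leading 0-block: y = 0^k for some k with 1 ≤ k ≤ p.
Consider xy^2z = 0^{p+k} 1^p 2^{2p}. Now the 0- and 1-counts sum to 2p+k, but the 2-count is 2p ≠ 2p+k. So xy^2z ∉ L.
Contradiction. Therefore L is not regular.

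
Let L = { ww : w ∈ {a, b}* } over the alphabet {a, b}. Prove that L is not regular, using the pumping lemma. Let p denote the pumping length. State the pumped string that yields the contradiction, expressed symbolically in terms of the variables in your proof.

a^{p+k} b^p a^p b^p

Assume L is regular; let p be its pumping constant.
Take w = a^p b^p a^p b^p = uu where u = a^pb^p; then w ∈ L and |w| = 4p ≥ p.
The pumping lemma gives a decomposition w = xyz where |xy| ≤ p and |y| > 0.
Because |xy| ≤ p and w begins with p copies of a, we have y = a^k with 1 ≤ k ≤ p.
Pump with i = 2: xy^2z = a^{p+k} b^p a^p b^p, of length 4p+k. Suppose this equals vv. The string starts with a and ends with b, so v does too; thus the boundary between the two copies of v is a b→a transition. There is exactly one such transition, at position 2p+k, so |v| = 2p+k and |vv| = 4p+2k ≠ 4p+k since k ≥ 1. So xy^2z ∉ L.
This is a contradiction; hence L is not regular.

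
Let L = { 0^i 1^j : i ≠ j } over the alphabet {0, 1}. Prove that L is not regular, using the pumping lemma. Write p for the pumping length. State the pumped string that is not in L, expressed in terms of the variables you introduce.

Assume L is regular. Let p be the pumping length given by the pumping lemma.
Choose w = 0^p 1^{p+p!}. Since p ≠ p+p!, w ∈ L; and |w| ≥ p.
Write w = xyz as guaranteed by the lemma, with |xy| ≤ p and |y| ≥ 1.
Since the first p symbols of w are all 0's and |xy| ≤ p, y lies entirely in the leading 0-block: y = 0^k for some k with 1 ≤ k ≤ p.
Since 1 ≤ k ≤ p, k divides p!; set t = 1 + p!/k. Then xy^t z has p + (p!/k)·k = p + p! copies of 0. Now the 0-count equals the 1-count, so i ≠ j fails. So xy^t z = 0^{p+p!} 1^{p+p!} ∉ L.
Contradiction. Therefore L is not regular.

0^{p+p!} 1^{p+p!}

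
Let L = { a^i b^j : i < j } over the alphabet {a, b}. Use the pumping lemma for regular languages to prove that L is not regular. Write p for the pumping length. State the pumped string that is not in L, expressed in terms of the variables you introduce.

a^{p+k} b^{p+1}

Suppose for contradiction that L is regular, and let p be the pumping length.
Choose w = a^p b^{p+1} ∈ L, with |w| = 2p+1 ≥ p.
The pumping lemma gives a decomposition w = xyz where |xy| ≤ p and y is nonempty.
The first p characters of w are a's, so xy (and hence y) consists only of a's. Write y = a^k, 1 ≤ k ≤ p.
Consider xy^2z = a^{p+k} b^{p+1}. Since k ≥ 1, the a-count p+k is at least p+1, so i < j fails; thus xy^2z ∉ L.
This is a contradiction; hence L is not regular.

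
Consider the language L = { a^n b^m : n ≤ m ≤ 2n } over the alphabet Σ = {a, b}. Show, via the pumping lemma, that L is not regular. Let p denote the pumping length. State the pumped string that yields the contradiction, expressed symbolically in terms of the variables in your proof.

a^{p+k} b^p

Assume L is regular. Let p be the pumping length given by the pumping lemma.
Take w = a^p b^p ∈ L (since p ≤ p ≤ 2p), with |w| = 2p ≥ p.
The pumping lemma gives a decomposition w = xyz where |xy| ≤ p and |y| ≥ 1.
Since the first p symbols of w are all a's and |xy| ≤ p, y lies entirely in the leading a-block: y = a^k for some k with 1 ≤ k ≤ p.
Pump with i = 2: xy^2z = a^{p+k} b^p. Now n = p+k > p = m, so the condition n ≤ m fails. Thus xy^2z ∉ L.
Contradiction. Therefore L is not regular.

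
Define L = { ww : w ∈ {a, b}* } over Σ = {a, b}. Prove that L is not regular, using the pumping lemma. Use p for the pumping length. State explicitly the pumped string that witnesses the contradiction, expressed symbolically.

Toward a contradiction, assume L is regular with pumping length p.
Take w = a^p b^p a^p b^p = uu where u = a^pb^p; then w ∈ L and |w| = 4p ≥ p.
The pumping lemma gives a decomposition w = xyz where |xy| ≤ p and y is nonempty.
Because |xy| ≤ p and w begins with p copies of a, we have y = a^k with 1 ≤ k ≤ p.
Pump with i = 2: xy^2z = a^{p+k} b^p a^p b^p, of length 4p+k. Suppose this equals vv. The string starts with a and ends with b, so v does too; thus the boundary between the two copies of v is a b→a transition. There is exactly one such transition, at position 2p+k, so |v| = 2p+k and |vv| = 4p+2k ≠ 4p+k since k ≥ 1. So xy^2z ∉ L.
This is a contradiction; hence L is not regular.

a^{p+k} b^p a^p b^p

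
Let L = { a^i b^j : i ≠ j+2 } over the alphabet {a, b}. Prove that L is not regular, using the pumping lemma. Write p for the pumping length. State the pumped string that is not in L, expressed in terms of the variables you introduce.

a^{p+p!} b^{p+p!-2}

Assume L is regular. Let p be the pumping length given by the pumping lemma.
Choose w = a^p b^{p+p!-2}. Since p ≠ (p+p!-2)+2 = p+p!, w ∈ L; and |w| ≥ p.
Write w = xyz as guaranteed by the lemma, with |xy| ≤ p and |y| > 0.
Because |xy| ≤ p and w begins with p copies of a, we have y = a^k with 1 ≤ k ≤ p.
Since 1 ≤ k ≤ p, k divides p!; set t = 1 + p!/k. Then xy^t z has p + (p!/k)·k = p + p! copies of a. Now the a-count is p+p! and (b-count)+2 = (p+p!-2)+2 = p+p!, so i ≠ j+2 fails. So xy^t z = a^{p+p!} b^{p+p!-2} ∉ L.
Contradiction. Therefore L is not regular.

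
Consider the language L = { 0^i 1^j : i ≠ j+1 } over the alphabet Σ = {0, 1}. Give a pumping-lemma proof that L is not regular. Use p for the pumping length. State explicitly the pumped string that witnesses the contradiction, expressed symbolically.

0^{p+p!} 1^{p+p!-1}

Toward a contradiction, assume L is regular with pumping length p.
Choose w = 0^p 1^{p+p!-1}. Since p ≠ (p+p!-1)+1 = p+p!, w ∈ L; and |w| ≥ p.
Write w = xyz as guaranteed by the lemma, with |xy| ≤ p and |y| > 0.
Since the first p symbols of w are all 0's and |xy| ≤ p, y lies entirely in the leading 0-block: y = 0^k for some k with 1 ≤ k ≤ p.
Since 1 ≤ k ≤ p, k divides p!; set t = 1 + p!/k. Then xy^t z has p + (p!/k)·k = p + p! copies of 0. Now the 0-count is p+p! and (1-count)+1 = (p+p!-1)+1 = p+p!, so i ≠ j+1 fails. So xy^t z = 0^{p+p!} 1^{p+p!-1} ∉ L.
This contradicts the pumping lemma, so L is not regular.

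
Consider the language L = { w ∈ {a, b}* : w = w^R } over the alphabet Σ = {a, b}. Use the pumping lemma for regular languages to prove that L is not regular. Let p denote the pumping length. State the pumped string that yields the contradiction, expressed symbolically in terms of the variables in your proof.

a^{p+k} b a^p

Suppose for contradiction that L is regular, and let p be the pumping length.
Take w = a^p b a^p, a palindrome of length 2p+1 ≥ p.
By the pumping lemma, w = xyz with |xy| ≤ p and |y| > 0.
Because |xy| ≤ p and w begins with p copies of a, we have y = a^k with 1 ≤ k ≤ p.
Pump with i = 2: xy^2z = a^{p+k} b a^p. Its reverse is a^p b a^{p+k}, which differs from xy^2z since k ≥ 1. So xy^2z is not a palindrome and xy^2z ∉ L.
This contradicts the pumping lemma, so L is not regular.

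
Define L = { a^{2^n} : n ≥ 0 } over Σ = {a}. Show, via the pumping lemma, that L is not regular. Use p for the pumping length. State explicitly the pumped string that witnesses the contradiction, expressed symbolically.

a^{2^p+k}

Assume L is regular. Let p be the pumping length given by the pumping lemma.
Take w = a^{2^p} ∈ L with |w| = 2^p ≥ p.
Write w = xyz as guaranteed by the lemma, with |xy| ≤ p and y is nonempty.
Then y = a^k for some k with 1 ≤ k ≤ p.
Pump with i = 2: xy^2z = a^{2^p+k}. Since 1 ≤ k ≤ p < 2^p, we have 2^p < 2^p+k < 2^{p+1}, so 2^p+k is not a power of 2. So xy^2z ∉ L.
Contradiction. Therefore L is not regular.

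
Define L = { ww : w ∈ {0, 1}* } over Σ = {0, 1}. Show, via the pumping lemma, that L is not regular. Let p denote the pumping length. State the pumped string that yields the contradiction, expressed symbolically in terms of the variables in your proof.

0^{p+k} 1^p 0^p 1^p

Suppose for contradiction that L is regular, and let p be the pumping length.
Take w = 0^p 1^p 0^p 1^p = uu where u = 0^p1^p; then w ∈ L and |w| = 4p ≥ p.
By the pumping lemma, w = xyz with |xy| ≤ p and |y| ≥ 1.
Since the first p symbols of w are all 0's and |xy| ≤ p, y lies entirely in the leading 0-block: y = 0^k for some k with 1 ≤ k ≤ p.
Pump with i = 2: xy^2z = 0^{p+k} 1^p 0^p 1^p, of length 4p+k. Suppose this equals vv. The string starts with 0 and ends with 1, so v does too; thus the boundary between the two copies of v is a 1→0 transition. There is exactly one such transition, at position 2p+k, so |v| = 2p+k and |vv| = 4p+2k ≠ 4p+k since k ≥ 1. So xy^2z ∉ L.
This contradicts the pumping lemma, so L is not regular.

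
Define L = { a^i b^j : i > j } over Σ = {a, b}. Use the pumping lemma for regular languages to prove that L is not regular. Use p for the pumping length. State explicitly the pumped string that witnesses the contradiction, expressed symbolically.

Suppose for contradiction that L is regular, and let p be the pumping length.
Choose w = a^{p+1} b^p ∈ L, with |w| = 2p+1 ≥ p.
The pumping lemma gives a decomposition w = xyz where |xy| ≤ p and y is nonempty.
The first p characters of w are a's, so xy (and hence y) consists only of a's. Write y = a^k, 1 ≤ k ≤ p.
Consider xy^0z = xz = a^{p+1-k} b^p. Since k ≥ 1, the a-count p+1-k is at most p, so i > j fails; thus xz ∉ L.
This is a contradiction; hence L is not regular.

a^{p+1-k} b^p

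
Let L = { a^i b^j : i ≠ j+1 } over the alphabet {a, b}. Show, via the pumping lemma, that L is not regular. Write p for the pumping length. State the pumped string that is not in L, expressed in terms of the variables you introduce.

Assume L is regular; let p be its pumping constant.
Choose w = a^p b^{p+p!-1}. Since p ≠ (p+p!-1)+1 = p+p!, w ∈ L; and |w| ≥ p.
Write w = xyz as guaranteed by the lemma, with |xy| ≤ p and y is nonempty.
The first p characters of w are a's, so xy (and hence y) consists only of a's. Write y = a^k, 1 ≤ k ≤ p.
Since 1 ≤ k ≤ p, k divides p!; set t = 1 + p!/k. Then xy^t z has p + (p!/k)·k = p + p! copies of a. Now the a-count is p+p! and (b-count)+1 = (p+p!-1)+1 = p+p!, so i ≠ j+1 fails. So xy^t z = a^{p+p!} b^{p+p!-1} ∉ L.
This is a contradiction; hence L is not regular.

a^{p+p!} b^{p+p!-1}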